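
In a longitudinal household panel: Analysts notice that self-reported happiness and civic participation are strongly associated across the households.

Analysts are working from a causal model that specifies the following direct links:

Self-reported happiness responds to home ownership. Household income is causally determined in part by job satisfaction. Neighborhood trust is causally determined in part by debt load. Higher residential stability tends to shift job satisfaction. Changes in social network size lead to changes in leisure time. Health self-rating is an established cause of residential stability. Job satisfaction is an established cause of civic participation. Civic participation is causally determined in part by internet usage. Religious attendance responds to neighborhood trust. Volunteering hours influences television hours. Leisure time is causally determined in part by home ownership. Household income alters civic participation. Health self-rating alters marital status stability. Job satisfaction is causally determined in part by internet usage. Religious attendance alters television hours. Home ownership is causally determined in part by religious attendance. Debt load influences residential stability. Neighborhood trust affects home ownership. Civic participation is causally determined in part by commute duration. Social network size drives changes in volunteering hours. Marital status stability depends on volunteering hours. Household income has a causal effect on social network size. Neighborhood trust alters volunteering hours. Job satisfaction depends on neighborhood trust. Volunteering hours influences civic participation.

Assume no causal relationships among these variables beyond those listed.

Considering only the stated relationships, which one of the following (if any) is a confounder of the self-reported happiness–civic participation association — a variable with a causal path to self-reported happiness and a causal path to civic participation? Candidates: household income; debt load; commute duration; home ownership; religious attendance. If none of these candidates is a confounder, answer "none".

debt load

Debt load causes self-reported happiness (debt load → neighborhood trust → home ownership → self-reported happiness) and also causes civic participation (debt load → neighborhood trust → volunteering hours → civic participation); it is a common cause of both.
Each of the other candidates lacks a causal path to at least one of self-reported happiness and civic participation, so they do not confound the relationship.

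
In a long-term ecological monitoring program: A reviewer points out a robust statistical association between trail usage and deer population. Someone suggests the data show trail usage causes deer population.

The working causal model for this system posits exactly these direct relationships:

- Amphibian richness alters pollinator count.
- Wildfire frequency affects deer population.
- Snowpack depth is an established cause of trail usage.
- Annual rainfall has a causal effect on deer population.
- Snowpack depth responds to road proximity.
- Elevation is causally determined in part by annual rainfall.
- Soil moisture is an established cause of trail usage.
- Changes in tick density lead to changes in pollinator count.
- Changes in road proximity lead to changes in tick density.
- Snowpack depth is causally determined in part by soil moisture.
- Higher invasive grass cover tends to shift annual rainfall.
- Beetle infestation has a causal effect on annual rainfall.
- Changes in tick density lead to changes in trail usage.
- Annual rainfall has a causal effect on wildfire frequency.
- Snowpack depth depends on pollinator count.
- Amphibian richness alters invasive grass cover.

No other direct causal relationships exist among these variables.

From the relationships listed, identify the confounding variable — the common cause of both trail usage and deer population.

Amphibian richness has a causal path to trail usage (amphibian richness → pollinator count → snowpack depth → trail usage) and a separate causal path to deer population (amphibian richness → invasive grass cover → annual rainfall → deer population), so it is a common cause of both.
No stated relationship gives trail usage a causal route to deer population, so the correlation is explained by the shared upstream cause rather than a direct effect.

amphibian richness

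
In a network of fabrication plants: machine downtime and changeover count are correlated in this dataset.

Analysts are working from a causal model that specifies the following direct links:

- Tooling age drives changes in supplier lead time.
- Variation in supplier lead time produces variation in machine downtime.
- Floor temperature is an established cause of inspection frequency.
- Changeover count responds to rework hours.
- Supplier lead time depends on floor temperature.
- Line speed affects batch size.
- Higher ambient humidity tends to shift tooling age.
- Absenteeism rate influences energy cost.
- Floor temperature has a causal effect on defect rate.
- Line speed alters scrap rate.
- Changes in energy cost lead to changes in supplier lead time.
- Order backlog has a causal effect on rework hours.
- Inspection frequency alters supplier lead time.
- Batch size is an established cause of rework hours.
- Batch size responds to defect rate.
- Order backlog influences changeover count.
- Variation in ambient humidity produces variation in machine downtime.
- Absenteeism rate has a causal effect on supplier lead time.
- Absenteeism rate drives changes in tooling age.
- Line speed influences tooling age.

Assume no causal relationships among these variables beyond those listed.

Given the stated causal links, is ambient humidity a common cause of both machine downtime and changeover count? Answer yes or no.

no

Ambient humidity has no stated causal path to changeover count. A confounder must cause both variables, so ambient humidity does not qualify.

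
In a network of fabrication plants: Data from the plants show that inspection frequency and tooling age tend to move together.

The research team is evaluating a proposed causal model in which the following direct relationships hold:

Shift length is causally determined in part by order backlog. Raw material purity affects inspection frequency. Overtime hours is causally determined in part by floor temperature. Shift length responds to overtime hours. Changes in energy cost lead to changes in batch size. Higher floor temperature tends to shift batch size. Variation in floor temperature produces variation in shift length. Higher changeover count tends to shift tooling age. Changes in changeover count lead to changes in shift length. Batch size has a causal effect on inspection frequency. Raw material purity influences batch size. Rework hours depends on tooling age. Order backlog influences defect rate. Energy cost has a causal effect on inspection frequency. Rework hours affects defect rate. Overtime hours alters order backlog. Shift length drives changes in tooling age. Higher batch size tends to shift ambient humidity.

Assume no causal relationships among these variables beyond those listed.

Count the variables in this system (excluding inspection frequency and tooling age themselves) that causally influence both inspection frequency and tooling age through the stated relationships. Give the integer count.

The common causes are: floor temperature (to inspection frequency via floor temperature → batch size → inspection frequency; to tooling age via floor temperature → shift length → tooling age).
Every other variable lacks a causal path to at least one of inspection frequency and tooling age.

1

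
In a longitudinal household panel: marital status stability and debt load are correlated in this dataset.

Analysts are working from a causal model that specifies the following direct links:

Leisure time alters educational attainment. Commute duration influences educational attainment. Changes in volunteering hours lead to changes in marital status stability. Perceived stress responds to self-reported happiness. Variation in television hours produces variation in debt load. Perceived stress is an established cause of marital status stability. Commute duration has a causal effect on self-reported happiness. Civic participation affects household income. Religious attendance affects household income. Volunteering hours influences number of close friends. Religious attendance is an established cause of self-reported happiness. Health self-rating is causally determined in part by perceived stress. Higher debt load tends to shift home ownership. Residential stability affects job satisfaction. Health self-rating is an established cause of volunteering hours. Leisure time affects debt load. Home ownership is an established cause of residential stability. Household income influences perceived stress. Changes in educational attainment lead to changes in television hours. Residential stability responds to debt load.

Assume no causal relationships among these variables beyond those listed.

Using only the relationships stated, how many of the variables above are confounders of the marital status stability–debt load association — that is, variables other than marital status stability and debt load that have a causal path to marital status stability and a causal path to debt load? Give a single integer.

1

The common causes are: commute duration (to marital status stability via commute duration → self-reported happiness → perceived stress → marital status stability; to debt load via commute duration → educational attainment → television hours → debt load).
Every other variable lacks a causal path to at least one of marital status stability and debt load.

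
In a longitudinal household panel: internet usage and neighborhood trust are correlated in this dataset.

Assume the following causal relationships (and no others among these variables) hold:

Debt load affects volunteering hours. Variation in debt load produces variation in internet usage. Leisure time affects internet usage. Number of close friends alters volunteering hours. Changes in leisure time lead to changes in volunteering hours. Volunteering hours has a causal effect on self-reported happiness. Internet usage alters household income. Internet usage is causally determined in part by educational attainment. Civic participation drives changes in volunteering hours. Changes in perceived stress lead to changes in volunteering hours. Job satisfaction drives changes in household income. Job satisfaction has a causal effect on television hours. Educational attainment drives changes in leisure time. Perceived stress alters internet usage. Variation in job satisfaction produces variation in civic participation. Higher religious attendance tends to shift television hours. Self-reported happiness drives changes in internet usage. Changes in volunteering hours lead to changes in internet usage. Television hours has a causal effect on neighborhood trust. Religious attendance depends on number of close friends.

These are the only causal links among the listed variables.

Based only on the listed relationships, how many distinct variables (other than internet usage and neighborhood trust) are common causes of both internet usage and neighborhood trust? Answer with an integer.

The common causes are: job satisfaction (to internet usage via job satisfaction → civic participation → volunteering hours → internet usage; to neighborhood trust via job satisfaction → television hours → neighborhood trust); number of close friends (to internet usage via number of close friends → volunteering hours → internet usage; to neighborhood trust via number of close friends → religious attendance → television hours → neighborhood trust).
Every other variable lacks a causal path to at least one of internet usage and neighborhood trust.

2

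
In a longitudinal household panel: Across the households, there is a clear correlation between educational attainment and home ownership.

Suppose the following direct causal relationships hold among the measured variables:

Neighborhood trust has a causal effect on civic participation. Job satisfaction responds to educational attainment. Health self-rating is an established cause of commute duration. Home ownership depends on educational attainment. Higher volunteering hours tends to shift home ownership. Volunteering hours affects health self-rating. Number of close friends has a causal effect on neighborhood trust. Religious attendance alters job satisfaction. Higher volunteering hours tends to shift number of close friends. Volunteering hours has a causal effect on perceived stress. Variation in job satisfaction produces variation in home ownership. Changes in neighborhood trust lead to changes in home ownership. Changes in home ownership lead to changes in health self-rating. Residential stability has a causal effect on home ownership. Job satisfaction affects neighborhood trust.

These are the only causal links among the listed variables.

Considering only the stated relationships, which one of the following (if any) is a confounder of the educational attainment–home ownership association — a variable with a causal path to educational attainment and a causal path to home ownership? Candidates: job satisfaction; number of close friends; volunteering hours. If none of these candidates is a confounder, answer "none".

None of the listed candidates has causal paths to both educational attainment and home ownership in the stated relationships, so none is a common cause.

none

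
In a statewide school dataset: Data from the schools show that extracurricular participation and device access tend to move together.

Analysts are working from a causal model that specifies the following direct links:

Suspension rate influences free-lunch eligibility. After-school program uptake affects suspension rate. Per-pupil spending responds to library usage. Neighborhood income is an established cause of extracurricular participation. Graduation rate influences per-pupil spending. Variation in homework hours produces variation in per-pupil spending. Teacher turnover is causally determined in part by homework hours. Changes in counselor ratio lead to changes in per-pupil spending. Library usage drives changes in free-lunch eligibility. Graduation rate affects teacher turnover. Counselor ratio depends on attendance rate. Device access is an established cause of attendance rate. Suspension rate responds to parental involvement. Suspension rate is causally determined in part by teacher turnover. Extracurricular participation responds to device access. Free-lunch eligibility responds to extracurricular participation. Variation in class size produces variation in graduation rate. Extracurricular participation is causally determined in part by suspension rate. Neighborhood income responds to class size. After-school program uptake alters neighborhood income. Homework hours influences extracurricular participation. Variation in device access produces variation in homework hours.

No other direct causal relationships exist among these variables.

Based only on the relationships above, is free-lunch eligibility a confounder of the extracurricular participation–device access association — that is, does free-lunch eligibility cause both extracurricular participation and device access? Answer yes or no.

no

Free-lunch eligibility has no stated causal path to either extracurricular participation or device access. A confounder must cause both variables, so free-lunch eligibility does not qualify.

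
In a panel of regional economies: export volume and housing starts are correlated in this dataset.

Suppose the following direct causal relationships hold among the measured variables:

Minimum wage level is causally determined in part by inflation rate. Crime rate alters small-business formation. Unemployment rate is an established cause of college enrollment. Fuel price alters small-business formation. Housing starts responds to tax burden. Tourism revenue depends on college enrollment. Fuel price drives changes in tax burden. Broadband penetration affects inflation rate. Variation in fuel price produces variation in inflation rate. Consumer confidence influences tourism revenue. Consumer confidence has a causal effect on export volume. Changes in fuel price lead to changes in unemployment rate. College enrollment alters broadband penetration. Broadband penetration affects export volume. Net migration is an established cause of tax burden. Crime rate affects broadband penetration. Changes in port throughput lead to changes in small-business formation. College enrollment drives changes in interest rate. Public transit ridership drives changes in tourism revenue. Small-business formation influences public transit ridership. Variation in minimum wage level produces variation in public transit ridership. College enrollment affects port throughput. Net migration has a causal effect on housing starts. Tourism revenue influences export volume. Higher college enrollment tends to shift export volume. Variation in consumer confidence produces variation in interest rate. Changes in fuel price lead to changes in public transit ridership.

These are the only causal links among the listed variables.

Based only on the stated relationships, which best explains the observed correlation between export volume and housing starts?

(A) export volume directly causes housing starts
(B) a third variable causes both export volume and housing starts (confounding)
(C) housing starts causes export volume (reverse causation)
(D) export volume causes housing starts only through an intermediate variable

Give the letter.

Fuel price causes export volume (fuel price → unemployment rate → college enrollment → export volume) and housing starts (fuel price → tax burden → housing starts) — a common cause creating the correlation.
There is no stated path from export volume to housing starts or from housing starts to export volume, so neither direct nor reverse causation applies.

B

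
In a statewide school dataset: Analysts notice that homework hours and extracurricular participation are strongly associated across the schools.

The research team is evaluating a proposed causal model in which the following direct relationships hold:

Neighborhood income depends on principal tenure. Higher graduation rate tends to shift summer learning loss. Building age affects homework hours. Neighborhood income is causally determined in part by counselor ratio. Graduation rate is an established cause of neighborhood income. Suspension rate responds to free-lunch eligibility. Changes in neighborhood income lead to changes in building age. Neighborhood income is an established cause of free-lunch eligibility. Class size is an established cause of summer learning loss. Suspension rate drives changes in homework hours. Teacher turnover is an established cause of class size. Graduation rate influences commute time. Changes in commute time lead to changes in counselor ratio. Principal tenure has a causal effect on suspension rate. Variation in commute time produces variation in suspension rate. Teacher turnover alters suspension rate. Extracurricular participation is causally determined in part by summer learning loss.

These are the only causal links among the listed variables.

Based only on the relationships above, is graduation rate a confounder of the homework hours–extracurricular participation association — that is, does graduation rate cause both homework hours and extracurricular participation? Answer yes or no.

Graduation rate has a causal path to homework hours (graduation rate → commute time → suspension rate → homework hours) and to extracurricular participation (graduation rate → summer learning loss → extracurricular participation), so it is a common cause of both — a confounder.

yes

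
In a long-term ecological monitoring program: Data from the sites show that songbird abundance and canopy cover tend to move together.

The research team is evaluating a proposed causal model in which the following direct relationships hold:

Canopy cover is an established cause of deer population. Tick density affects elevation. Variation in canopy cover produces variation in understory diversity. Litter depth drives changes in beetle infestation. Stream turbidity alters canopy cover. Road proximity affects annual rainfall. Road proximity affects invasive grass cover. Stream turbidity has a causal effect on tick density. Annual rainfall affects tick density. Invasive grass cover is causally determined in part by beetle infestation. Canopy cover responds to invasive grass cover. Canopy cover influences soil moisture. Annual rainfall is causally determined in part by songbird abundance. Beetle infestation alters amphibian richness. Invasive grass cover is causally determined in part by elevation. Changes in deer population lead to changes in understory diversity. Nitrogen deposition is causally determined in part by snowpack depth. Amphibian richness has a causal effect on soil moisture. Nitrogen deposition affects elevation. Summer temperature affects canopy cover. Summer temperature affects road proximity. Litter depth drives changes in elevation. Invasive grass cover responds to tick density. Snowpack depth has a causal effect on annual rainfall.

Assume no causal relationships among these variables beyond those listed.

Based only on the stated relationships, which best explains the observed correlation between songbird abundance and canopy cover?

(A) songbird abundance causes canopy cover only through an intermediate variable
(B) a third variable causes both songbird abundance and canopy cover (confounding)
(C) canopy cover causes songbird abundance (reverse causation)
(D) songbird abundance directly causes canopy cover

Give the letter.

Songbird abundance reaches canopy cover through songbird abundance → annual rainfall → tick density → invasive grass cover → canopy cover — an indirect causal chain with no direct songbird abundance → canopy cover link. No variable causes both songbird abundance and canopy cover, so confounding is ruled out; the effect is mediated.

A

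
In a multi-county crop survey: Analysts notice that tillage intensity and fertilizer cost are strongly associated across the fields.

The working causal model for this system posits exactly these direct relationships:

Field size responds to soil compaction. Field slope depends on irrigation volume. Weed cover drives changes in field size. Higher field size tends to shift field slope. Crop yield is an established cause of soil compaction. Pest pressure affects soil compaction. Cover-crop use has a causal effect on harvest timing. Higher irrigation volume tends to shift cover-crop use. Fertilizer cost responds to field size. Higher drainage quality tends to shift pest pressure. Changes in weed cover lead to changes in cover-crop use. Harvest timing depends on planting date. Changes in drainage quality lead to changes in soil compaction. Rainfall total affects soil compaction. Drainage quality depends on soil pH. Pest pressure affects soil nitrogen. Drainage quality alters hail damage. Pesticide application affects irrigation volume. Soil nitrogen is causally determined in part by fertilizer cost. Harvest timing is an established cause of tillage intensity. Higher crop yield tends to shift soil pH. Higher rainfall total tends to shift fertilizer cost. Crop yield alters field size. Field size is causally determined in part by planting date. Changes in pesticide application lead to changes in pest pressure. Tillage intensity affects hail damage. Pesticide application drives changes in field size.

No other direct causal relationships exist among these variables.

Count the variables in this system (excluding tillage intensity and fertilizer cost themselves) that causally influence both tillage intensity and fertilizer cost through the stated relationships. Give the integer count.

3

The common causes are: pesticide application (to tillage intensity via pesticide application → irrigation volume → cover-crop use → harvest timing → tillage intensity; to fertilizer cost via pesticide application → field size → fertilizer cost); planting date (to tillage intensity via planting date → harvest timing → tillage intensity; to fertilizer cost via planting date → field size → fertilizer cost); weed cover (to tillage intensity via weed cover → cover-crop use → harvest timing → tillage intensity; to fertilizer cost via weed cover → field size → fertilizer cost).
Every other variable lacks a causal path to at least one of tillage intensity and fertilizer cost.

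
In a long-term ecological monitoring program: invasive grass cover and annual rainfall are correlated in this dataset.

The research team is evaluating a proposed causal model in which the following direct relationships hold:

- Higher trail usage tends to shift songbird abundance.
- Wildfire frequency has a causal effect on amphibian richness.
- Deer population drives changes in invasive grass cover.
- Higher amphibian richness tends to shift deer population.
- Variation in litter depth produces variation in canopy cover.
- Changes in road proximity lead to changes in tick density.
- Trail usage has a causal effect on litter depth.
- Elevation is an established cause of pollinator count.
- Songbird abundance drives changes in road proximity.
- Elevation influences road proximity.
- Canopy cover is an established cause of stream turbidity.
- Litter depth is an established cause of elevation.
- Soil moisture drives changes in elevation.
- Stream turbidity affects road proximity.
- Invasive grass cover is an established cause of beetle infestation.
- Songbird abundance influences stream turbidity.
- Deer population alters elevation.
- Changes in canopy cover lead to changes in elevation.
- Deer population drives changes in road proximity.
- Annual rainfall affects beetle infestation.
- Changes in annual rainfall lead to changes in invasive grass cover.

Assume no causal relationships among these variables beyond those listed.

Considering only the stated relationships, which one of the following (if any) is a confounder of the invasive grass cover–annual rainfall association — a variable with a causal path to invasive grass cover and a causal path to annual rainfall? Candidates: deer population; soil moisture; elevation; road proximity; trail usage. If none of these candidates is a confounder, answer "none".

None of the listed candidates has causal paths to both invasive grass cover and annual rainfall in the stated relationships, so none is a common cause.

none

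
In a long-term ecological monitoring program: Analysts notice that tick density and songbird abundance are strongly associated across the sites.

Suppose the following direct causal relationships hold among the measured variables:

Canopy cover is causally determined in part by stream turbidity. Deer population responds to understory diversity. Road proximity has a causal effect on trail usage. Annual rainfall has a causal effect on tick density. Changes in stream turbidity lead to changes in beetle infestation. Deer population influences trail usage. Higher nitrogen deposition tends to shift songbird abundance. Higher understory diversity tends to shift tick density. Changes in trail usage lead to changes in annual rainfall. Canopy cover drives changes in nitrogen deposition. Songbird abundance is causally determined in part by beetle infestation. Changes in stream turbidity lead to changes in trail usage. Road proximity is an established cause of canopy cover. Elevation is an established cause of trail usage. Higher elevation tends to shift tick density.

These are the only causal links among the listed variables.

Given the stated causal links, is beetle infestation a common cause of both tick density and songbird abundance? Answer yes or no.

no

Beetle infestation has no stated causal path to tick density. A confounder must cause both variables, so beetle infestation does not qualify.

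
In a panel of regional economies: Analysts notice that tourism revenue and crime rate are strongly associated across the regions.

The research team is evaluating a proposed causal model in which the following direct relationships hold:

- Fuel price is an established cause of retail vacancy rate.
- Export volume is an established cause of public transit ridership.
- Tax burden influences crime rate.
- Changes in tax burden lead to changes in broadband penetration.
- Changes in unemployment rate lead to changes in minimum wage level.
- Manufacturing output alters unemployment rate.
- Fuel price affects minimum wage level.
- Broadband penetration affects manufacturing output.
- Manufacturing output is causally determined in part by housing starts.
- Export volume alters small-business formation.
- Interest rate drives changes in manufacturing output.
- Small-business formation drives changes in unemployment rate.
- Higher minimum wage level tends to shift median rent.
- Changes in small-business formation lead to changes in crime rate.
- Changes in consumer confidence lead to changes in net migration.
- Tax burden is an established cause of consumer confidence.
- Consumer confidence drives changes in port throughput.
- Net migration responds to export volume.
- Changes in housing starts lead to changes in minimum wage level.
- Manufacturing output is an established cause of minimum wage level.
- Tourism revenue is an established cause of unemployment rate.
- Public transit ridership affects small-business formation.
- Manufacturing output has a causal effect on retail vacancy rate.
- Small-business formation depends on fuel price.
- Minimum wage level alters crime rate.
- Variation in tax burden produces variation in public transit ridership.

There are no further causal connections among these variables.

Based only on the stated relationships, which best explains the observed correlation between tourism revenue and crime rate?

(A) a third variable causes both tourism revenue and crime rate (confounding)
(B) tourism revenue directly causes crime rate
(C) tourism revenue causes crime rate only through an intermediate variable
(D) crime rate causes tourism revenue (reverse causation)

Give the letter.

Tourism revenue reaches crime rate through tourism revenue → unemployment rate → minimum wage level → crime rate — an indirect causal chain with no direct tourism revenue → crime rate link. No variable causes both tourism revenue and crime rate, so confounding is ruled out; the effect is mediated.

C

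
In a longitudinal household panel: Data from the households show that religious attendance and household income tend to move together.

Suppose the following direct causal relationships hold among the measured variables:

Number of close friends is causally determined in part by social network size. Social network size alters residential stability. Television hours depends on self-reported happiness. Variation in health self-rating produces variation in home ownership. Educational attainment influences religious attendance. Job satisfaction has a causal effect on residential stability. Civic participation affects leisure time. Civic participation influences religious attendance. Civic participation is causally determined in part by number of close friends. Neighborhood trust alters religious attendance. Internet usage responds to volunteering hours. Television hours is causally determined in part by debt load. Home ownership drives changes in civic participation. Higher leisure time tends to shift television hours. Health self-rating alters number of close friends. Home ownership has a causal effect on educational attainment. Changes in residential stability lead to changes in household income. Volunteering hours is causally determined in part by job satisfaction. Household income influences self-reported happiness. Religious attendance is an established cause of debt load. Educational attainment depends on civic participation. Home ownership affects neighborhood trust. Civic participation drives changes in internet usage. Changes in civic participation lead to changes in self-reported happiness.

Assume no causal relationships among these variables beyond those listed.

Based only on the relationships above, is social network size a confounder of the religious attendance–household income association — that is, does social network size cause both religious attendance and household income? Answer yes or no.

yes

Social network size has a causal path to religious attendance (social network size → number of close friends → civic participation → religious attendance) and to household income (social network size → residential stability → household income), so it is a common cause of both — a confounder.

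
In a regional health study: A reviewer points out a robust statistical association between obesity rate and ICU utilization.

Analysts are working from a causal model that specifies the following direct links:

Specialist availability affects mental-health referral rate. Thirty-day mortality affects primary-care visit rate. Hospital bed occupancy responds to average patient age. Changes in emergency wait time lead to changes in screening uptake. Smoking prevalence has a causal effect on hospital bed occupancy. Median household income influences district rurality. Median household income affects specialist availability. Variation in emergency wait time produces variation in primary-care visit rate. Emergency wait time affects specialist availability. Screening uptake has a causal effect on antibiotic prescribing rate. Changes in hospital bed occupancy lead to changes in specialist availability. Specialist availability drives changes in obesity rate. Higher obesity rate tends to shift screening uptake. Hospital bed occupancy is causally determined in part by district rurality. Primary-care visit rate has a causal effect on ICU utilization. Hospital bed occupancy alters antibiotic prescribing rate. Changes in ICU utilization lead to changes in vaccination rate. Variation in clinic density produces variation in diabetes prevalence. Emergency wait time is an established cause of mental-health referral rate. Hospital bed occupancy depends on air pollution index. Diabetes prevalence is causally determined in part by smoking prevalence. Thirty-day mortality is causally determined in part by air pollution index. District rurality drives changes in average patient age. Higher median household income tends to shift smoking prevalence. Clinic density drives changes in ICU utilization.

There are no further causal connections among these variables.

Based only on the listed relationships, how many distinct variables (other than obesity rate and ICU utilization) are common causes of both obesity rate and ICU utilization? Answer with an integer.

2

The common causes are: air pollution index (to obesity rate via air pollution index → hospital bed occupancy → specialist availability → obesity rate; to ICU utilization via air pollution index → thirty-day mortality → primary-care visit rate → ICU utilization); emergency wait time (to obesity rate via emergency wait time → specialist availability → obesity rate; to ICU utilization via emergency wait time → primary-care visit rate → ICU utilization).
Every other variable lacks a causal path to at least one of obesity rate and ICU utilization.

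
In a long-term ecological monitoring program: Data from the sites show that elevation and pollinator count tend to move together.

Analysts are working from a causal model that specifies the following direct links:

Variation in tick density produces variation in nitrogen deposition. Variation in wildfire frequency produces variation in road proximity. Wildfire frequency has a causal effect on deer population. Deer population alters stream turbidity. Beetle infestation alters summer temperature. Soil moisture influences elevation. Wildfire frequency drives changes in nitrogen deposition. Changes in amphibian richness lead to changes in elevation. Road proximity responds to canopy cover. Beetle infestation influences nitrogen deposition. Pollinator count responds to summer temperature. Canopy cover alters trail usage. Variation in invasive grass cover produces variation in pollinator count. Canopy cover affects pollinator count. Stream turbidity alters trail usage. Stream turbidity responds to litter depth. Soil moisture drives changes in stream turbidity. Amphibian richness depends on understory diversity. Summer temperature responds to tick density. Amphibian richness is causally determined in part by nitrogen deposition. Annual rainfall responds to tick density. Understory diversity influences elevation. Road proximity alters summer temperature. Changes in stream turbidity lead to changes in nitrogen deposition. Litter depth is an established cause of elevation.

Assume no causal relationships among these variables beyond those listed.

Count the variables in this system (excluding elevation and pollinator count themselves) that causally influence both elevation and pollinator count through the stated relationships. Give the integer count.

3

The common causes are: beetle infestation (to elevation via beetle infestation → nitrogen deposition → amphibian richness → elevation; to pollinator count via beetle infestation → summer temperature → pollinator count); tick density (to elevation via tick density → nitrogen deposition → amphibian richness → elevation; to pollinator count via tick density → summer temperature → pollinator count); wildfire frequency (to elevation via wildfire frequency → nitrogen deposition → amphibian richness → elevation; to pollinator count via wildfire frequency → road proximity → summer temperature → pollinator count).
Every other variable lacks a causal path to at least one of elevation and pollinator count.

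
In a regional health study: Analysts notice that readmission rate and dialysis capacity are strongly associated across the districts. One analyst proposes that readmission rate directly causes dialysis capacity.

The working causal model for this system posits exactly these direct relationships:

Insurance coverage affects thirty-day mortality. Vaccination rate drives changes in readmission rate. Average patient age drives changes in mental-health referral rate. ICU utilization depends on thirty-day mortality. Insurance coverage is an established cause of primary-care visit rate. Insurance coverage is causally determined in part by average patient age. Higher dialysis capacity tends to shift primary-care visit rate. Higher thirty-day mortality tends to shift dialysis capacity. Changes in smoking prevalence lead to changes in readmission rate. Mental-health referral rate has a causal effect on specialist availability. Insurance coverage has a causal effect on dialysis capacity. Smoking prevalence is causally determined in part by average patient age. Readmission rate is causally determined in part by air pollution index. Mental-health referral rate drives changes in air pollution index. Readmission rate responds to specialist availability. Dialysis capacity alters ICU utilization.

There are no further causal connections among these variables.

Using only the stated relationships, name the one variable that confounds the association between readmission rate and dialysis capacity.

average patient age

Average patient age has a causal path to readmission rate (average patient age → smoking prevalence → readmission rate) and a separate causal path to dialysis capacity (average patient age → insurance coverage → dialysis capacity), so it is a common cause of both.
No stated relationship gives readmission rate a causal route to dialysis capacity, so the correlation is explained by the shared upstream cause rather than a direct effect.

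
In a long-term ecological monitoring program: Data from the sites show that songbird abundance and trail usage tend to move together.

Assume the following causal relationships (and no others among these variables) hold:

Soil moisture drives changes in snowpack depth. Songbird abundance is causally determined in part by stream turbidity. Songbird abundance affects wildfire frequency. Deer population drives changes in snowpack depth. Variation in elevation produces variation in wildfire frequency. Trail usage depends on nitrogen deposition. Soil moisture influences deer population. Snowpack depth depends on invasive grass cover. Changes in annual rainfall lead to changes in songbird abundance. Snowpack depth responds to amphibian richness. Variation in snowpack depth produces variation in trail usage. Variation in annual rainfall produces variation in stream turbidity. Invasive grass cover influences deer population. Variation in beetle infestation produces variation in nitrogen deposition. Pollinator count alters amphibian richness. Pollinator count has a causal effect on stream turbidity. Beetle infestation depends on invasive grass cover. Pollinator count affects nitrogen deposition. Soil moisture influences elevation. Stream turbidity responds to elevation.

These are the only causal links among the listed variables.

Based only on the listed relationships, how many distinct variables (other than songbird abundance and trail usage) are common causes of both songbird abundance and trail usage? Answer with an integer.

The common causes are: pollinator count (to songbird abundance via pollinator count → stream turbidity → songbird abundance; to trail usage via pollinator count → nitrogen deposition → trail usage); soil moisture (to songbird abundance via soil moisture → elevation → stream turbidity → songbird abundance; to trail usage via soil moisture → snowpack depth → trail usage).
Every other variable lacks a causal path to at least one of songbird abundance and trail usage.

2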